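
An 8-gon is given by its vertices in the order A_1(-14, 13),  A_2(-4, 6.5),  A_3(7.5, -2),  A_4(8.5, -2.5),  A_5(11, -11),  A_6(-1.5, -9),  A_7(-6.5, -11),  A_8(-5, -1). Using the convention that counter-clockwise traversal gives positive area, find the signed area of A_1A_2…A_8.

Apply Gauss's area formula: 2A = Σ (x_i·y_{i+1} − x_{i+1}·y_i), indices taken mod 8.
Cross-terms: -39, -40.75, -1.75, -66, -115.5, -42, -48.5, -79  ⇒  Σ = -432.5
Signed area = Σ/2 = -216.25 (negative ⇒ clockwise traversal).

-216.25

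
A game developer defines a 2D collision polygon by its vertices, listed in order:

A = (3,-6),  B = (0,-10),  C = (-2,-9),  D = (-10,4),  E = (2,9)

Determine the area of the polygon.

Apply the shoelace formula: 2A = Σ (x_i·y_{i+1} − x_{i+1}·y_i), indices taken mod 5.
Cross-terms: -30, -20, -98, -98, -39  ⇒  Σ = -285
Area = |Σ|/2 = 142.5.

142.5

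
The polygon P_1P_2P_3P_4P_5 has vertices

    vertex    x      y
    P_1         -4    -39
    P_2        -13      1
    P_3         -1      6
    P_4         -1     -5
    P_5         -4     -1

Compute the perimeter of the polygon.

|P_1P_2| = √((-9)² + (40)²) = √1681 = 41
|P_2P_3| = √((12)² + (5)²) = √169 = 13
|P_3P_4| = √((0)² + (-11)²) = √121 = 11
|P_4P_5| = √((-3)² + (4)²) = √25 = 5
|P_5P_1| = √((0)² + (-38)²) = √1444 = 38
Perimeter = 41 + 13 + 11 + 5 + 38 = 108.

108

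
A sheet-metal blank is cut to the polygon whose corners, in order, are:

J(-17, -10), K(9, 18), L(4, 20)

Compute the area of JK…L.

Cross-terms: -216, 108, 300  ⇒  Σ = 192
Area = |Σ|/2 = 96.

96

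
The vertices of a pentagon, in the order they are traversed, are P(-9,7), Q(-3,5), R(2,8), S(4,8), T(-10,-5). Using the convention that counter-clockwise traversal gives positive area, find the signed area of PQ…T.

Apply the shoelace (surveyor's) formula: 2A = Σ (x_i·y_{i+1} − x_{i+1}·y_i), indices taken mod 5.
Σ = (-24) + (-34) + (-16) + (60) + (-115) = -129
Signed area = Σ/2 = -64.5 (negative ⇒ clockwise traversal).

-64.5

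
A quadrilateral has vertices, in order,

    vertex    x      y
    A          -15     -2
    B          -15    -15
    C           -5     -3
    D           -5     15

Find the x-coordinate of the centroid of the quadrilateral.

-905/93

Apply the shoelace formula. First the cross-terms c_i = x_i·y_{i+1} − x_{i+1}·y_i:
  195, -30, -90, 235  ⇒  2A = 310, A = 155.
Then Σ (x_i + x_{i+1})·c_i = -9050, so x̄ = -9050 / (6·155) = -905/93.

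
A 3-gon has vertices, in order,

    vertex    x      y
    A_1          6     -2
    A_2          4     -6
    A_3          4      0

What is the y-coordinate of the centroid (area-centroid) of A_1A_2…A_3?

-8/3

Apply Gauss's area formula. First the cross-terms c_i = x_i·y_{i+1} − x_{i+1}·y_i:
  -28, 24, -8  ⇒  2A = -12, A = -6.
Then Σ (y_i + y_{i+1})·c_i = 96, so ȳ = 96 / (6·(-6)) = -8/3.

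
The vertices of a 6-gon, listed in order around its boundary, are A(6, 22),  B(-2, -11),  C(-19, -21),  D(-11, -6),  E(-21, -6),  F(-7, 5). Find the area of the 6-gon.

Apply the shoelace (surveyor's) formula: 2A = Σ (x_i·y_{i+1} − x_{i+1}·y_i), indices taken mod 6.
A→B: (6)(-11) − (-2)(22) = -22
B→C: (-2)(-21) − (-19)(-11) = -167
C→D: (-19)(-6) − (-11)(-21) = -117
D→E: (-11)(-6) − (-21)(-6) = -60
E→F: (-21)(5) − (-7)(-6) = -147
F→A: (-7)(22) − (6)(5) = -184
Σ = -697
Area = |Σ|/2 = 348.5.

348.5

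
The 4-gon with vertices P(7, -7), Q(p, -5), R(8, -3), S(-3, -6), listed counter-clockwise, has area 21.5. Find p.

8

The doubled signed area Σ (x_i y_{i+1} − x_{i+1} y_i) is linear in p.
With p=0 it equals 11; the coefficient of p is 4 (from the two edges through Q).
So 4·p + 11 = 2·21.5 = 43 ⇒ p = 8.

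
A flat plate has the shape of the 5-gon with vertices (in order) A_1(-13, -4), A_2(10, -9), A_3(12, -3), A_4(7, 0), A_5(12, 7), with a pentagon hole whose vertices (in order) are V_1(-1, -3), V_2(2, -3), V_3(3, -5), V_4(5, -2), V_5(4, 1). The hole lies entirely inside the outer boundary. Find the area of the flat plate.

159.5

Outer boundary:
Cross-terms: 157, 78, 21, 49, 43  ⇒  Σ = 348
Area = |Σ|/2 = 174.
Hole:
Σ = (9) + (-1) + (19) + (13) + (-11) = 29
Area = |Σ|/2 = 14.5.
Net area = 174 − 14.5 = 159.5.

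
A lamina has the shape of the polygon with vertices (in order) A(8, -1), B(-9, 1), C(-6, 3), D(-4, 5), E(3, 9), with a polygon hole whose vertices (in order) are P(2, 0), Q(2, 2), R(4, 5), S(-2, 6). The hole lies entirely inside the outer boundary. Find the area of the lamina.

69

Outer boundary:
Apply the shoelace formula: 2A = Σ (x_i·y_{i+1} − x_{i+1}·y_i), indices taken mod 5.
A→B: (8)(1) − (-9)(-1) = -1
B→C: (-9)(3) − (-6)(1) = -21
C→D: (-6)(5) − (-4)(3) = -18
D→E: (-4)(9) − (3)(5) = -51
E→A: (3)(-1) − (8)(9) = -75
Σ = -166
Area = |Σ|/2 = 83.
Hole:
P→Q: (2)(2) − (2)(0) = 4
Q→R: (2)(5) − (4)(2) = 2
R→S: (4)(6) − (-2)(5) = 34
S→P: (-2)(0) − (2)(6) = -12
Σ = 28
Area = |Σ|/2 = 14.
Net area = 83 − 14 = 69.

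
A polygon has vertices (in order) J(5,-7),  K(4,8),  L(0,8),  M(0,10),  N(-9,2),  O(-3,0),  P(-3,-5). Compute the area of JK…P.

128.5

Cross-terms: 68, 32, 0, 90, 6, 15, 46  ⇒  Σ = 257
Area = |Σ|/2 = 128.5.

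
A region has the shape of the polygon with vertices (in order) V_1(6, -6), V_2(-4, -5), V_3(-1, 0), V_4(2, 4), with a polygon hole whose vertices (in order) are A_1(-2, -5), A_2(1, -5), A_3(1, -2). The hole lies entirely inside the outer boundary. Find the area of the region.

45

Outer boundary:
Cross-terms: -54, -5, -4, -36  ⇒  Σ = -99
Area = |Σ|/2 = 49.5.
Hole:
A_1→A_2: (-2)(-5) − (1)(-5) = 15
A_2→A_3: (1)(-2) − (1)(-5) = 3
A_3→A_1: (1)(-5) − (-2)(-2) = -9
Σ = 9
Area = |Σ|/2 = 4.5.
Net area = 49.5 − 4.5 = 45.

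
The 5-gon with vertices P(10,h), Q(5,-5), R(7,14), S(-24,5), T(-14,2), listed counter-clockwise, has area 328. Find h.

-12

Write out the shoelace sum; only the two edges meeting at P involve h:
2·Area = [((-14)·h − 10·2) + (10·(-5) − 5·h)] + 498
       = -19·h + 428 = 656
⇒ h = -12.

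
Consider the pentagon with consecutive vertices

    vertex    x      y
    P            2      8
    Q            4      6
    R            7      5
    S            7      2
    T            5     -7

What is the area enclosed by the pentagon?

34

Cross-terms: -20, -22, -21, -59, 54  ⇒  Σ = -68
Area = |Σ|/2 = 34.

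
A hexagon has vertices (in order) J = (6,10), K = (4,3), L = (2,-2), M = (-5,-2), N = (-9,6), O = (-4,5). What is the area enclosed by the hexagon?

Σ = (-22) + (-14) + (-14) + (-48) + (-21) + (-70) = -189
Area = |Σ|/2 = 94.5.

94.5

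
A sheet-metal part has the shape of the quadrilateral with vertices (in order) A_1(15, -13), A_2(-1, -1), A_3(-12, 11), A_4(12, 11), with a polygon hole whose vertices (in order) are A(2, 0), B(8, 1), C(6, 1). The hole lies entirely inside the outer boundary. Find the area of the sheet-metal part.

317

Outer boundary:
Σ = (-28) + (-23) + (-264) + (-321) = -636
Area = |Σ|/2 = 318.
Hole:
Cross-terms: 2, 2, -2  ⇒  Σ = 2
Area = |Σ|/2 = 1.
Net area = 318 − 1 = 317.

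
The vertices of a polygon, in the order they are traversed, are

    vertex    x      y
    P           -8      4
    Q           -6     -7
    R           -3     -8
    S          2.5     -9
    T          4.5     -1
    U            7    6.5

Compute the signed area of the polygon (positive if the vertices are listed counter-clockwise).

154.125

P→Q: (-8)(-7) − (-6)(4) = 80
Q→R: (-6)(-8) − (-3)(-7) = 27
R→S: (-3)(-9) − (2.5)(-8) = 47
S→T: (2.5)(-1) − (4.5)(-9) = 38
T→U: (4.5)(6.5) − (7)(-1) = 36.25
U→P: (7)(4) − (-8)(6.5) = 80
Σ = 308.25
Signed area = Σ/2 = 154.125 (positive ⇒ counter-clockwise traversal).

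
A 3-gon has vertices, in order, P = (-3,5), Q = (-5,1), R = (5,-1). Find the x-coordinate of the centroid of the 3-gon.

-1

Apply the surveyor's formula. First the cross-terms c_i = x_i·y_{i+1} − x_{i+1}·y_i:
  22, 0, 22  ⇒  2A = 44, A = 22.
Then Σ (x_i + x_{i+1})·c_i = -132, so x̄ = -132 / (6·22) = -1.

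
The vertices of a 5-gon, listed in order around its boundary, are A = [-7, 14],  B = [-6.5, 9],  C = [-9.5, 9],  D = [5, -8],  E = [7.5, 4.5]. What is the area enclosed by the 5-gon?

152.5

A→B: (-7)(9) − (-6.5)(14) = 28
B→C: (-6.5)(9) − (-9.5)(9) = 27
C→D: (-9.5)(-8) − (5)(9) = 31
D→E: (5)(4.5) − (7.5)(-8) = 82.5
E→A: (7.5)(14) − (-7)(4.5) = 136.5
Σ = 305
Area = |Σ|/2 = 152.5.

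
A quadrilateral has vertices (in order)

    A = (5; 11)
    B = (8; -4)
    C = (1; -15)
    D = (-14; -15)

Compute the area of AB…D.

Apply the shoelace formula: 2A = Σ (x_i·y_{i+1} − x_{i+1}·y_i), indices taken mod 4.
Cross-terms: -108, -116, -225, -79  ⇒  Σ = -528
Area = |Σ|/2 = 264.

264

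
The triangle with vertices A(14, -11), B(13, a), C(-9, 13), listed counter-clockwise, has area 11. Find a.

-9

Write out the shoelace sum; only the two edges meeting at B involve a:
2·Area = [(14·a − 13·(-11)) + (13·13 − (-9)·a)] + -83
       = 23·a + 229 = 22
⇒ a = -9.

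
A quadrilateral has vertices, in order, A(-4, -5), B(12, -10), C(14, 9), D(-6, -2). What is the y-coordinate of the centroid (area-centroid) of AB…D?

Apply Gauss's area formula. First the cross-terms c_i = x_i·y_{i+1} − x_{i+1}·y_i:
  100, 248, 26, 22  ⇒  2A = 396, A = 198.
Then Σ (y_i + y_{i+1})·c_i = -1720, so ȳ = -1720 / (6·198) = -430/297.

-430/297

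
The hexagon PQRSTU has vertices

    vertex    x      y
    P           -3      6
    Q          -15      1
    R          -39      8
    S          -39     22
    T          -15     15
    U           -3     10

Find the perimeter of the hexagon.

94

|PQ| = √((-12)² + (-5)²) = √169 = 13
|QR| = √((-24)² + (7)²) = √625 = 25
|RS| = √((0)² + (14)²) = √196 = 14
|ST| = √((24)² + (-7)²) = √625 = 25
|TU| = √((12)² + (-5)²) = √169 = 13
|UP| = √((0)² + (-4)²) = √16 = 4
Perimeter = 13 + 25 + 14 + 25 + 13 + 4 = 94.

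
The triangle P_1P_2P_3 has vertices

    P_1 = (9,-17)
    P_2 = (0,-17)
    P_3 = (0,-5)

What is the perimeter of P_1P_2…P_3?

|P_1P_2| = √((-9)² + (0)²) = √81 = 9
|P_2P_3| = √((0)² + (12)²) = √144 = 12
|P_3P_1| = √((9)² + (-12)²) = √225 = 15
Perimeter = 9 + 12 + 15 = 36.

36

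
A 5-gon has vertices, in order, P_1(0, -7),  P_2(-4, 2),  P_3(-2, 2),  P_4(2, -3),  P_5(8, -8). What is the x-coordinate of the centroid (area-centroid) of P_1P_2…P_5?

116/117

Apply the shoelace (surveyor's) formula. First the cross-terms c_i = x_i·y_{i+1} − x_{i+1}·y_i:
  -28, -4, 2, 8, -56  ⇒  2A = -78, A = -39.
Then Σ (x_i + x_{i+1})·c_i = -232, so x̄ = -232 / (6·(-39)) = 116/117.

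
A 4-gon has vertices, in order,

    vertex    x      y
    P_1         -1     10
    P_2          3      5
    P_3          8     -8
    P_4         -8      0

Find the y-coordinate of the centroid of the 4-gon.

23/27

Apply the shoelace (surveyor's) formula. First the cross-terms c_i = x_i·y_{i+1} − x_{i+1}·y_i:
  -35, -64, -64, -80  ⇒  2A = -243, A = -121.5.
Then Σ (y_i + y_{i+1})·c_i = -621, so ȳ = -621 / (6·(-121.5)) = 23/27.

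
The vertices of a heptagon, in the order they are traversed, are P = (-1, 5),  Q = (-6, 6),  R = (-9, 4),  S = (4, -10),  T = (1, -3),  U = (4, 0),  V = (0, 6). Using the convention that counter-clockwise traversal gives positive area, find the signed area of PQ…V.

84

Σ = (24) + (30) + (74) + (-2) + (12) + (24) + (6) = 168
Signed area = Σ/2 = 84 (positive ⇒ counter-clockwise traversal).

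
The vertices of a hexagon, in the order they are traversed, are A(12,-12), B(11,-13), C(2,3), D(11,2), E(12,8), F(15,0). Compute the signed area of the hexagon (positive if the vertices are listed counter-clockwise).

Cross-terms: -24, 59, -29, 64, -120, -180  ⇒  Σ = -230
Signed area = Σ/2 = -115 (negative ⇒ clockwise traversal).

-115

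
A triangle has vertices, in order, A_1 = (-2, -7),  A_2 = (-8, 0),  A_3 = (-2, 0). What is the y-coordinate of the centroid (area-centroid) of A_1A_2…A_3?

-7/3

Apply the shoelace (surveyor's) formula. First the cross-terms c_i = x_i·y_{i+1} − x_{i+1}·y_i:
  -56, 0, 14  ⇒  2A = -42, A = -21.
Then Σ (y_i + y_{i+1})·c_i = 294, so ȳ = 294 / (6·(-21)) = -7/3.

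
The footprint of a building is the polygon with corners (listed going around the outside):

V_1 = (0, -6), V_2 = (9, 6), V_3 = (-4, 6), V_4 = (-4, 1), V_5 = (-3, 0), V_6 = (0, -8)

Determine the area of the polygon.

89.5

Σ = (54) + (78) + (20) + (3) + (24) + (0) = 179
Area = |Σ|/2 = 89.5.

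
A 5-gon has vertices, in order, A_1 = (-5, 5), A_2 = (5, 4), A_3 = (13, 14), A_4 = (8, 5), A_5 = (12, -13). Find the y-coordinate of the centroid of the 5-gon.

-14/27

Apply Gauss's area formula. First the cross-terms c_i = x_i·y_{i+1} − x_{i+1}·y_i:
  -45, 18, -47, -164, -5  ⇒  2A = -243, A = -121.5.
Then Σ (y_i + y_{i+1})·c_i = 378, so ȳ = 378 / (6·(-121.5)) = -14/27.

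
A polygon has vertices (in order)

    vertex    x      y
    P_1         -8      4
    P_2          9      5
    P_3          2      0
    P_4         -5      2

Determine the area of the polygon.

Cross-terms: -76, -10, 4, -4  ⇒  Σ = -86
Area = |Σ|/2 = 43.

43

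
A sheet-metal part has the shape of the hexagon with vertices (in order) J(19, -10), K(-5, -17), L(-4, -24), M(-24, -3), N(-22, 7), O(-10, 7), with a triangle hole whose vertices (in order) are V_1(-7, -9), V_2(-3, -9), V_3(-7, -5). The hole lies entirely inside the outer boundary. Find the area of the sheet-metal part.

Outer boundary:
Cross-terms: -373, 52, -564, -234, -84, -33  ⇒  Σ = -1236
Area = |Σ|/2 = 618.
Hole:
Σ = (36) + (-48) + (28) = 16
Area = |Σ|/2 = 8.
Net area = 618 − 8 = 610.

610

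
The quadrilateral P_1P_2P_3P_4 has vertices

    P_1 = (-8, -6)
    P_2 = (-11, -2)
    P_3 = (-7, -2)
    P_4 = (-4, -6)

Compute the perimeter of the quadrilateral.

|P_1P_2| = √((-3)² + (4)²) = √25 = 5
|P_2P_3| = √((4)² + (0)²) = √16 = 4
|P_3P_4| = √((3)² + (-4)²) = √25 = 5
|P_4P_1| = √((-4)² + (0)²) = √16 = 4
Perimeter = 5 + 4 + 5 + 4 = 18.

18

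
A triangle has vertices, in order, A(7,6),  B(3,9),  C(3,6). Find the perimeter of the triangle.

|AB| = √((-4)² + (3)²) = √25 = 5
|BC| = √((0)² + (-3)²) = √9 = 3
|CA| = √((4)² + (0)²) = √16 = 4
Perimeter = 5 + 3 + 4 = 12.

12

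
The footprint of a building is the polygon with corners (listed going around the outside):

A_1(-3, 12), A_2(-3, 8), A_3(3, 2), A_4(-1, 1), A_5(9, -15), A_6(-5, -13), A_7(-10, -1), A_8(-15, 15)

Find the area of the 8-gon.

312

Σ = (12) + (-30) + (5) + (6) + (-192) + (-125) + (-165) + (-135) = -624
Area = |Σ|/2 = 312.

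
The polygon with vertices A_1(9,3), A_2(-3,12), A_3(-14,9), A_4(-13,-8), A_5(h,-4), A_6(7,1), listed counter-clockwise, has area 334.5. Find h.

Write out the shoelace sum; only the two edges meeting at A_5 involve h:
2·Area = [((-13)·(-4) − h·(-8)) + (h·1 − 7·(-4))] + 499
       = 9·h + 579 = 669
⇒ h = 10.

10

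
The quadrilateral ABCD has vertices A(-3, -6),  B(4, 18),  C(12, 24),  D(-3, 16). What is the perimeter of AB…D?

|AB| = √((7)² + (24)²) = √625 = 25
|BC| = √((8)² + (6)²) = √100 = 10
|CD| = √((-15)² + (-8)²) = √289 = 17
|DA| = √((0)² + (-22)²) = √484 = 22
Perimeter = 25 + 10 + 17 + 22 = 74.

74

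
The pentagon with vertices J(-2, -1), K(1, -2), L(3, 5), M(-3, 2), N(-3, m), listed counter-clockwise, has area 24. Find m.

Write out the shoelace sum; only the two edges meeting at N involve m:
2·Area = [((-3)·m − (-3)·2) + ((-3)·(-1) − (-2)·m)] + 37
       = -1·m + 46 = 48
⇒ m = -2.

-2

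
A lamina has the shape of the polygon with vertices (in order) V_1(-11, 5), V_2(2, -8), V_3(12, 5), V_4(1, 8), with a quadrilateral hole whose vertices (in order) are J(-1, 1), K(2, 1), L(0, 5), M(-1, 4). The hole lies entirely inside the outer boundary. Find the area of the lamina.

Outer boundary:
Σ = (78) + (106) + (91) + (93) = 368
Area = |Σ|/2 = 184.
Hole:
Apply the surveyor's formula: 2A = Σ (x_i·y_{i+1} − x_{i+1}·y_i), indices taken mod 4.
Σ = (-3) + (10) + (5) + (3) = 15
Area = |Σ|/2 = 7.5.
Net area = 184 − 7.5 = 176.5.

176.5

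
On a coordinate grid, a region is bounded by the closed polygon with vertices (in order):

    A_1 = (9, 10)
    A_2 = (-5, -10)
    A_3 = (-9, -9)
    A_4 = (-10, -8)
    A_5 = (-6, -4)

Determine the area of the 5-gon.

Apply the shoelace (surveyor's) formula: 2A = Σ (x_i·y_{i+1} − x_{i+1}·y_i), indices taken mod 5.
Σ = (-40) + (-45) + (-18) + (-8) + (-24) = -135
Area = |Σ|/2 = 67.5.

67.5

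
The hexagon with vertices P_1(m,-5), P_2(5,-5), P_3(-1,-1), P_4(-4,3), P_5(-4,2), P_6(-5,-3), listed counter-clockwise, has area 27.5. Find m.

2

The doubled signed area Σ (x_i y_{i+1} − x_{i+1} y_i) is linear in m.
With m=0 it equals 59; the coefficient of m is -2 (from the two edges through P_1).
So -2·m + 59 = 2·27.5 = 55 ⇒ m = 2.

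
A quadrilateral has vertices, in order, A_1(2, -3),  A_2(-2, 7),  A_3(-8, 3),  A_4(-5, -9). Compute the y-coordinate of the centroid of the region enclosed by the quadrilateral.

-193/267

Apply the surveyor's formula. First the cross-terms c_i = x_i·y_{i+1} − x_{i+1}·y_i:
  8, 50, 87, 33  ⇒  2A = 178, A = 89.
Then Σ (y_i + y_{i+1})·c_i = -386, so ȳ = -386 / (6·89) = -193/267.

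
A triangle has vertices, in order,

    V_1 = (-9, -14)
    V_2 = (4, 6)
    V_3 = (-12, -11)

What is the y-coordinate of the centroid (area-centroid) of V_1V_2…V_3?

-19/3

Apply the shoelace formula. First the cross-terms c_i = x_i·y_{i+1} − x_{i+1}·y_i:
  2, 28, 69  ⇒  2A = 99, A = 49.5.
Then Σ (y_i + y_{i+1})·c_i = -1881, so ȳ = -1881 / (6·49.5) = -19/3.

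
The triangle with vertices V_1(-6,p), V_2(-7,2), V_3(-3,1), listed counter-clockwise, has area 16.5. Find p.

The doubled signed area Σ (x_i y_{i+1} − x_{i+1} y_i) is linear in p.
With p=0 it equals -7; the coefficient of p is 4 (from the two edges through V_1).
So 4·p + -7 = 2·16.5 = 33 ⇒ p = 10.

10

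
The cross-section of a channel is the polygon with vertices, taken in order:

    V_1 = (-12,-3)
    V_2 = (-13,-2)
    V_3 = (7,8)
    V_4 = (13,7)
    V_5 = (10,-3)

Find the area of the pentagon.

167.5

Cross-terms: -15, -90, -55, -109, -66  ⇒  Σ = -335
Area = |Σ|/2 = 167.5.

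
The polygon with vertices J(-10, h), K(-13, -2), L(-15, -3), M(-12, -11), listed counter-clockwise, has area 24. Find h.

The doubled signed area Σ (x_i y_{i+1} − x_{i+1} y_i) is linear in h.
With h=0 it equals 48; the coefficient of h is 1 (from the two edges through J).
So 1·h + 48 = 2·24 = 48 ⇒ h = 0.

0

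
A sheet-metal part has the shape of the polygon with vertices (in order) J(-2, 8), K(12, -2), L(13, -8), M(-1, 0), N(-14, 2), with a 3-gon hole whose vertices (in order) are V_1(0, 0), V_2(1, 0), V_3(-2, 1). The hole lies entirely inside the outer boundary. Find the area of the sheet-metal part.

139.5

Outer boundary:
Σ = (-92) + (-70) + (-8) + (-2) + (-108) = -280
Area = |Σ|/2 = 140.
Hole:
Σ = (0) + (1) + (0) = 1
Area = |Σ|/2 = 0.5.
Net area = 140 − 0.5 = 139.5.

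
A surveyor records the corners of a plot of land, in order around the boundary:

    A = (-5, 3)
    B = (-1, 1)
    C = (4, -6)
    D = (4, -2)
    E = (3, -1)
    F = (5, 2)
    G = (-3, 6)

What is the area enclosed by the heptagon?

Σ = (-2) + (2) + (16) + (2) + (11) + (36) + (21) = 86
Area = |Σ|/2 = 43.

43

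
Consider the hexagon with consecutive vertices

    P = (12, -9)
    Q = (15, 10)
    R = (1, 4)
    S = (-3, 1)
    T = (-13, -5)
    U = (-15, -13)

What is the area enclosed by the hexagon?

365.5

Apply the shoelace (surveyor's) formula: 2A = Σ (x_i·y_{i+1} − x_{i+1}·y_i), indices taken mod 6.
Cross-terms: 255, 50, 13, 28, 94, 291  ⇒  Σ = 731
Area = |Σ|/2 = 365.5.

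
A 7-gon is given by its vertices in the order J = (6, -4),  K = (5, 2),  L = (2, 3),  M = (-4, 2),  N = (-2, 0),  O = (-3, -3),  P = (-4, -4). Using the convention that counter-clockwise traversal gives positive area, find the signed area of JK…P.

54.5

Apply the surveyor's formula: 2A = Σ (x_i·y_{i+1} − x_{i+1}·y_i), indices taken mod 7.
Σ = (32) + (11) + (16) + (4) + (6) + (0) + (40) = 109
Signed area = Σ/2 = 54.5 (positive ⇒ counter-clockwise traversal).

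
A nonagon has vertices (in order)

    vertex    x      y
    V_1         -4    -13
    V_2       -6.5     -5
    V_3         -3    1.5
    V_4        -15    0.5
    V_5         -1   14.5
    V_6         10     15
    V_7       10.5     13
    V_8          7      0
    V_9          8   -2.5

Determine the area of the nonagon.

Cross-terms: -64.5, -24.75, 21, -217, -160, -27.5, -91, -17.5, -114  ⇒  Σ = -695.25
Area = |Σ|/2 = 347.625.

347.625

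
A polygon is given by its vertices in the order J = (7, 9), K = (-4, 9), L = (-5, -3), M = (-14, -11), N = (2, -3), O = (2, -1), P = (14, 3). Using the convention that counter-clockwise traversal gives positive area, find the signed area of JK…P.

181

Apply the shoelace formula: 2A = Σ (x_i·y_{i+1} − x_{i+1}·y_i), indices taken mod 7.
Cross-terms: 99, 57, 13, 64, 4, 20, 105  ⇒  Σ = 362
Signed area = Σ/2 = 181 (positive ⇒ counter-clockwise traversal).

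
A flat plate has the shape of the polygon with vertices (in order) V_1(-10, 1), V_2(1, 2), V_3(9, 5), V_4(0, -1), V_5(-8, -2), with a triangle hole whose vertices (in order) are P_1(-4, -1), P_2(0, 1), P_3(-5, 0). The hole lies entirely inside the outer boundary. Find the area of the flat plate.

Outer boundary:
Apply the surveyor's formula: 2A = Σ (x_i·y_{i+1} − x_{i+1}·y_i), indices taken mod 5.
Cross-terms: -21, -13, -9, -8, -28  ⇒  Σ = -79
Area = |Σ|/2 = 39.5.
Hole:
Σ = (-4) + (5) + (5) = 6
Area = |Σ|/2 = 3.
Net area = 39.5 − 3 = 36.5.

36.5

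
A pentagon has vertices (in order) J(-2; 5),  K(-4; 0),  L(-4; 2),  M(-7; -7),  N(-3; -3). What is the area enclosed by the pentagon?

Apply the shoelace formula: 2A = Σ (x_i·y_{i+1} − x_{i+1}·y_i), indices taken mod 5.
Cross-terms: 20, -8, 42, 0, -21  ⇒  Σ = 33
Area = |Σ|/2 = 16.5.

16.5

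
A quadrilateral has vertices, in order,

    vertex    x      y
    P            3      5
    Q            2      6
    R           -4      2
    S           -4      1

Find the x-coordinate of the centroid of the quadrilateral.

-25/51

Apply the shoelace (surveyor's) formula. First the cross-terms c_i = x_i·y_{i+1} − x_{i+1}·y_i:
  8, 28, 4, -23  ⇒  2A = 17, A = 8.5.
Then Σ (x_i + x_{i+1})·c_i = -25, so x̄ = -25 / (6·8.5) = -25/51.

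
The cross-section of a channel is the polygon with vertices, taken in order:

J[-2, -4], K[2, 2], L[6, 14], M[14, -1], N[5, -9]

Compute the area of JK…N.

170.5

Apply the surveyor's formula: 2A = Σ (x_i·y_{i+1} − x_{i+1}·y_i), indices taken mod 5.
J→K: (-2)(2) − (2)(-4) = 4
K→L: (2)(14) − (6)(2) = 16
L→M: (6)(-1) − (14)(14) = -202
M→N: (14)(-9) − (5)(-1) = -121
N→J: (5)(-4) − (-2)(-9) = -38
Σ = -341
Area = |Σ|/2 = 170.5.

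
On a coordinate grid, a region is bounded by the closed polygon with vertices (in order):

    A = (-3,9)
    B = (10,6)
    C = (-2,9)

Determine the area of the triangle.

Cross-terms: -108, 102, 9  ⇒  Σ = 3
Area = |Σ|/2 = 1.5.

1.5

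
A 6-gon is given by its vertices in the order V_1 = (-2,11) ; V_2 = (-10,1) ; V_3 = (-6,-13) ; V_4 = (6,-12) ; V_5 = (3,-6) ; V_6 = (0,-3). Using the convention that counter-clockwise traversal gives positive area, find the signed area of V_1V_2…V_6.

189.5

Apply the shoelace formula: 2A = Σ (x_i·y_{i+1} − x_{i+1}·y_i), indices taken mod 6.
Σ = (108) + (136) + (150) + (0) + (-9) + (-6) = 379
Signed area = Σ/2 = 189.5 (positive ⇒ counter-clockwise traversal).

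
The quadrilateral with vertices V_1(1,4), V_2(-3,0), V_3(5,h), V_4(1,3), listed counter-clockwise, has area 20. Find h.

Write out the shoelace sum; only the two edges meeting at V_3 involve h:
2·Area = [((-3)·h − 5·0) + (5·3 − 1·h)] + 13
       = -4·h + 28 = 40
⇒ h = -3.

-3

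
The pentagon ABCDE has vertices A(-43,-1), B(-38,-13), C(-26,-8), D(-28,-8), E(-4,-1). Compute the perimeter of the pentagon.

92

|AB| = √((5)² + (-12)²) = √169 = 13
|BC| = √((12)² + (5)²) = √169 = 13
|CD| = √((-2)² + (0)²) = √4 = 2
|DE| = √((24)² + (7)²) = √625 = 25
|EA| = √((-39)² + (0)²) = √1521 = 39
Perimeter = 13 + 13 + 2 + 25 + 39 = 92.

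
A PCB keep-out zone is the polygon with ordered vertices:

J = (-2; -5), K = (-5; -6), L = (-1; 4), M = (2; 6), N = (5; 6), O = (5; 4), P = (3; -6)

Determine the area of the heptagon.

75

Σ = (-13) + (-26) + (-14) + (-18) + (-10) + (-42) + (-27) = -150
Area = |Σ|/2 = 75.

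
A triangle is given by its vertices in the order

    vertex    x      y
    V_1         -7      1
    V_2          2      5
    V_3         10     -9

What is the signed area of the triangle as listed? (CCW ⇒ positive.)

-79

Σ = (-37) + (-68) + (-53) = -158
Signed area = Σ/2 = -79 (negative ⇒ clockwise traversal).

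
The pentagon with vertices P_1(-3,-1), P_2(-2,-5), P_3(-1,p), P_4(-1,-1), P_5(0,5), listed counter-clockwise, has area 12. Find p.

The doubled signed area Σ (x_i y_{i+1} − x_{i+1} y_i) is linear in p.
With p=0 it equals 19; the coefficient of p is -1 (from the two edges through P_3).
So -1·p + 19 = 2·12 = 24 ⇒ p = -5.

-5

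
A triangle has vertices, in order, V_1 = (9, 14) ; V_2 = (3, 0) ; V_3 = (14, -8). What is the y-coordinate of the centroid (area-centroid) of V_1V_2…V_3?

2

Apply Gauss's area formula. First the cross-terms c_i = x_i·y_{i+1} − x_{i+1}·y_i:
  -42, -24, 268  ⇒  2A = 202, A = 101.
Then Σ (y_i + y_{i+1})·c_i = 1212, so ȳ = 1212 / (6·101) = 2.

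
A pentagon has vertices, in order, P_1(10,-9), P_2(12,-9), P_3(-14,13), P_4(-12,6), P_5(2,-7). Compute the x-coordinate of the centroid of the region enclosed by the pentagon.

Apply the surveyor's formula. First the cross-terms c_i = x_i·y_{i+1} − x_{i+1}·y_i:
  18, 30, 72, 72, 52  ⇒  2A = 244, A = 122.
Then Σ (x_i + x_{i+1})·c_i = -1632, so x̄ = -1632 / (6·122) = -136/61.

-136/61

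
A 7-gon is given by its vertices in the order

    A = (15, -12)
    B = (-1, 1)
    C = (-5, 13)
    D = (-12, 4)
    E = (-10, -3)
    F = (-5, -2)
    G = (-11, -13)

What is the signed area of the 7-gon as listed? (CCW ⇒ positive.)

291

Apply the shoelace formula: 2A = Σ (x_i·y_{i+1} − x_{i+1}·y_i), indices taken mod 7.
Cross-terms: 3, -8, 136, 76, 5, 43, 327  ⇒  Σ = 582
Signed area = Σ/2 = 291 (positive ⇒ counter-clockwise traversal).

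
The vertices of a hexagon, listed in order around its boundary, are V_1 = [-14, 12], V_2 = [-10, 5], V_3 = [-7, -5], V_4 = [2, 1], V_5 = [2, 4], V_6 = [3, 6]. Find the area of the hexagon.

132

Apply the surveyor's formula: 2A = Σ (x_i·y_{i+1} − x_{i+1}·y_i), indices taken mod 6.
V_1→V_2: (-14)(5) − (-10)(12) = 50
V_2→V_3: (-10)(-5) − (-7)(5) = 85
V_3→V_4: (-7)(1) − (2)(-5) = 3
V_4→V_5: (2)(4) − (2)(1) = 6
V_5→V_6: (2)(6) − (3)(4) = 0
V_6→V_1: (3)(12) − (-14)(6) = 120
Σ = 264
Area = |Σ|/2 = 132.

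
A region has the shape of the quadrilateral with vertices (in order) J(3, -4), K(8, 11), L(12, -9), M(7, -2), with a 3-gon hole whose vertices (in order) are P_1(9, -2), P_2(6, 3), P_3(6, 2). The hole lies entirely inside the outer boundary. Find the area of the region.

59.5

Outer boundary:
Apply Gauss's area formula: 2A = Σ (x_i·y_{i+1} − x_{i+1}·y_i), indices taken mod 4.
Cross-terms: 65, -204, 39, -22  ⇒  Σ = -122
Area = |Σ|/2 = 61.
Hole:
Apply the shoelace (surveyor's) formula: 2A = Σ (x_i·y_{i+1} − x_{i+1}·y_i), indices taken mod 3.
P_1→P_2: (9)(3) − (6)(-2) = 39
P_2→P_3: (6)(2) − (6)(3) = -6
P_3→P_1: (6)(-2) − (9)(2) = -30
Σ = 3
Area = |Σ|/2 = 1.5.
Net area = 61 − 1.5 = 59.5.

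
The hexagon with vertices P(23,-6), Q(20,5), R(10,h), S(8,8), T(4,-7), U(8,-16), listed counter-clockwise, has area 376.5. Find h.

Write out the shoelace sum; only the two edges meeting at R involve h:
2·Area = [(20·h − 10·5) + (10·8 − 8·h)] + 459
       = 12·h + 489 = 753
⇒ h = 22.

22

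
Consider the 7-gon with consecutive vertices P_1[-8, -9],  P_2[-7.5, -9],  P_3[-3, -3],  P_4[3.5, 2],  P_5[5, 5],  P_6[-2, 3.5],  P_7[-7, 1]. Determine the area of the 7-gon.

Apply Gauss's area formula: 2A = Σ (x_i·y_{i+1} − x_{i+1}·y_i), indices taken mod 7.
Cross-terms: 4.5, -4.5, 4.5, 7.5, 27.5, 22.5, 71  ⇒  Σ = 133
Area = |Σ|/2 = 66.5.

66.5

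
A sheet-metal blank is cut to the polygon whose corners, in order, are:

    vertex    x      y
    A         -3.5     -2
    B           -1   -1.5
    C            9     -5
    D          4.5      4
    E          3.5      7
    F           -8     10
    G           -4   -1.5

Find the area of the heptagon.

121.75

Cross-terms: 3.25, 18.5, 58.5, 17.5, 91, 52, 2.75  ⇒  Σ = 243.5
Area = |Σ|/2 = 121.75.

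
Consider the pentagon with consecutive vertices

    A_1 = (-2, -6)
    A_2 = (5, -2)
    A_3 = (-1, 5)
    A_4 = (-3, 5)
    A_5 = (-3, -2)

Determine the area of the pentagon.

51

Apply the surveyor's formula: 2A = Σ (x_i·y_{i+1} − x_{i+1}·y_i), indices taken mod 5.
Cross-terms: 34, 23, 10, 21, 14  ⇒  Σ = 102
Area = |Σ|/2 = 51.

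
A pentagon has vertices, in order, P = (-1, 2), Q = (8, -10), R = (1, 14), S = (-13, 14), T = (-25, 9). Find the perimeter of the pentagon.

|PQ| = √((9)² + (-12)²) = √225 = 15
|QR| = √((-7)² + (24)²) = √625 = 25
|RS| = √((-14)² + (0)²) = √196 = 14
|ST| = √((-12)² + (-5)²) = √169 = 13
|TP| = √((24)² + (-7)²) = √625 = 25
Perimeter = 15 + 25 + 14 + 13 + 25 = 92.

92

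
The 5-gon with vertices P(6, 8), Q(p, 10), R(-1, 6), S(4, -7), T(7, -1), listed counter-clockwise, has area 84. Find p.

Write out the shoelace sum; only the two edges meeting at Q involve p:
2·Area = [(6·10 − p·8) + (p·6 − (-1)·10)] + 90
       = -2·p + 160 = 168
⇒ p = -4.

-4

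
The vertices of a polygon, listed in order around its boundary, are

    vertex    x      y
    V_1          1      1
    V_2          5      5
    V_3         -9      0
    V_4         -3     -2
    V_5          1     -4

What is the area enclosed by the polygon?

41

V_1→V_2: (1)(5) − (5)(1) = 0
V_2→V_3: (5)(0) − (-9)(5) = 45
V_3→V_4: (-9)(-2) − (-3)(0) = 18
V_4→V_5: (-3)(-4) − (1)(-2) = 14
V_5→V_1: (1)(1) − (1)(-4) = 5
Σ = 82
Area = |Σ|/2 = 41.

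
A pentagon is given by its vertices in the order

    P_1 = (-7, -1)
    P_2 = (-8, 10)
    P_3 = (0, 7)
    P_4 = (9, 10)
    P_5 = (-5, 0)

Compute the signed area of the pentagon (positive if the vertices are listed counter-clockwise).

Σ = (-78) + (-56) + (-63) + (50) + (5) = -142
Signed area = Σ/2 = -71 (negative ⇒ clockwise traversal).

-71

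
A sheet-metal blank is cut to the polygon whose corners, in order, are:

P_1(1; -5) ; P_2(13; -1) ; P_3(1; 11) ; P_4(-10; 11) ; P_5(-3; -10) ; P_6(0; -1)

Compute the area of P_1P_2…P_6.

Apply Gauss's area formula: 2A = Σ (x_i·y_{i+1} − x_{i+1}·y_i), indices taken mod 6.
Cross-terms: 64, 144, 121, 133, 3, 1  ⇒  Σ = 466
Area = |Σ|/2 = 233.

233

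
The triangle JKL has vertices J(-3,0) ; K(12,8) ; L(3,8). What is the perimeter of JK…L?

|JK| = √((15)² + (8)²) = √289 = 17
|KL| = √((-9)² + (0)²) = √81 = 9
|LJ| = √((-6)² + (-8)²) = √100 = 10
Perimeter = 17 + 9 + 10 = 36.

36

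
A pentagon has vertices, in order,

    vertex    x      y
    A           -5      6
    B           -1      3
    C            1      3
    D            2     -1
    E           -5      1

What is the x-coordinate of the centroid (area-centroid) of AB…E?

Apply the shoelace (surveyor's) formula. First the cross-terms c_i = x_i·y_{i+1} − x_{i+1}·y_i:
  -9, -6, -7, -3, -25  ⇒  2A = -50, A = -25.
Then Σ (x_i + x_{i+1})·c_i = 292, so x̄ = 292 / (6·(-25)) = -146/75.

-146/75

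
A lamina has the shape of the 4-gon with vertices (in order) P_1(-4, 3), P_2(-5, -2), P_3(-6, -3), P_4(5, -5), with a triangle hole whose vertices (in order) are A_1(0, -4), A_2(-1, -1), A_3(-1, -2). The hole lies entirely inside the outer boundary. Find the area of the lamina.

Outer boundary:
Σ = (23) + (3) + (45) + (-5) = 66
Area = |Σ|/2 = 33.
Hole:
Apply the shoelace formula: 2A = Σ (x_i·y_{i+1} − x_{i+1}·y_i), indices taken mod 3.
Σ = (-4) + (1) + (4) = 1
Area = |Σ|/2 = 0.5.
Net area = 33 − 0.5 = 32.5.

32.5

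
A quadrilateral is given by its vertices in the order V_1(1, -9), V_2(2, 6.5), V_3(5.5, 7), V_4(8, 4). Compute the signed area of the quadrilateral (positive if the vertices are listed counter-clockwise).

-53.625

Apply the surveyor's formula: 2A = Σ (x_i·y_{i+1} − x_{i+1}·y_i), indices taken mod 4.
Σ = (24.5) + (-21.75) + (-34) + (-76) = -107.25
Signed area = Σ/2 = -53.625 (negative ⇒ clockwise traversal).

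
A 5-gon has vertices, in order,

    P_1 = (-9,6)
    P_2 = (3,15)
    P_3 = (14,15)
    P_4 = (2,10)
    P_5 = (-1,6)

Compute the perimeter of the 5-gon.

52

|P_1P_2| = √((12)² + (9)²) = √225 = 15
|P_2P_3| = √((11)² + (0)²) = √121 = 11
|P_3P_4| = √((-12)² + (-5)²) = √169 = 13
|P_4P_5| = √((-3)² + (-4)²) = √25 = 5
|P_5P_1| = √((-8)² + (0)²) = √64 = 8
Perimeter = 15 + 11 + 13 + 5 + 8 = 52.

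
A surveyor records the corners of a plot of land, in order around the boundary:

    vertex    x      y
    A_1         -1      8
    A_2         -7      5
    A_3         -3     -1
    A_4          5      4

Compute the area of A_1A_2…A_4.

55

Apply the surveyor's formula: 2A = Σ (x_i·y_{i+1} − x_{i+1}·y_i), indices taken mod 4.
Cross-terms: 51, 22, -7, 44  ⇒  Σ = 110
Area = |Σ|/2 = 55.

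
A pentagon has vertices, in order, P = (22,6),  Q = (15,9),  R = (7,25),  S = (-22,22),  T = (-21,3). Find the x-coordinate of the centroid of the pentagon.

Apply the surveyor's formula. First the cross-terms c_i = x_i·y_{i+1} − x_{i+1}·y_i:
  108, 312, 704, 396, -192  ⇒  2A = 1328, A = 664.
Then Σ (x_i + x_{i+1})·c_i = -16920, so x̄ = -16920 / (6·664) = -705/166.

-705/166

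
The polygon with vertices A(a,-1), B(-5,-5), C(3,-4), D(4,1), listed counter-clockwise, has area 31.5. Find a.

-3

The doubled signed area Σ (x_i y_{i+1} − x_{i+1} y_i) is linear in a.
With a=0 it equals 45; the coefficient of a is -6 (from the two edges through A).
So -6·a + 45 = 2·31.5 = 63 ⇒ a = -3.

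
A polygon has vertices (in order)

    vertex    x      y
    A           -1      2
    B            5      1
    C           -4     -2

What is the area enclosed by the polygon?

Apply Gauss's area formula: 2A = Σ (x_i·y_{i+1} − x_{i+1}·y_i), indices taken mod 3.
A→B: (-1)(1) − (5)(2) = -11
B→C: (5)(-2) − (-4)(1) = -6
C→A: (-4)(2) − (-1)(-2) = -10
Σ = -27
Area = |Σ|/2 = 13.5.

13.5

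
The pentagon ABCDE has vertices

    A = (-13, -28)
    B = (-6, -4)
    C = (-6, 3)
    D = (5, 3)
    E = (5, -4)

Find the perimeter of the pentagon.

80

|AB| = √((7)² + (24)²) = √625 = 25
|BC| = √((0)² + (7)²) = √49 = 7
|CD| = √((11)² + (0)²) = √121 = 11
|DE| = √((0)² + (-7)²) = √49 = 7
|EA| = √((-18)² + (-24)²) = √900 = 30
Perimeter = 25 + 7 + 11 + 7 + 30 = 80.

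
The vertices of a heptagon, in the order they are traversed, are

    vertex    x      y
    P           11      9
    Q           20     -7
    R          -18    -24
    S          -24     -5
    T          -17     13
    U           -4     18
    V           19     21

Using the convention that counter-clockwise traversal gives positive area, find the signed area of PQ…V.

Apply Gauss's area formula: 2A = Σ (x_i·y_{i+1} − x_{i+1}·y_i), indices taken mod 7.
Σ = (-257) + (-606) + (-486) + (-397) + (-254) + (-426) + (-60) = -2486
Signed area = Σ/2 = -1243 (negative ⇒ clockwise traversal).

-1243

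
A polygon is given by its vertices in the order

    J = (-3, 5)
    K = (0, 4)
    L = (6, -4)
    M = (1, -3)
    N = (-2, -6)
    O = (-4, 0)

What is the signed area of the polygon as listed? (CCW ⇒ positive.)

Σ = (-12) + (-24) + (-14) + (-12) + (-24) + (-20) = -106
Signed area = Σ/2 = -53 (negative ⇒ clockwise traversal).

-53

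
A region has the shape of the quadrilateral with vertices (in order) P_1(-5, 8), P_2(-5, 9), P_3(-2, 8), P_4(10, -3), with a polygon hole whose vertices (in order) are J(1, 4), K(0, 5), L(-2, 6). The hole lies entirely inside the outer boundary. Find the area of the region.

Outer boundary:
Apply the shoelace (surveyor's) formula: 2A = Σ (x_i·y_{i+1} − x_{i+1}·y_i), indices taken mod 4.
Cross-terms: -5, -22, -74, 65  ⇒  Σ = -36
Area = |Σ|/2 = 18.
Hole:
J→K: (1)(5) − (0)(4) = 5
K→L: (0)(6) − (-2)(5) = 10
L→J: (-2)(4) − (1)(6) = -14
Σ = 1
Area = |Σ|/2 = 0.5.
Net area = 18 − 0.5 = 17.5.

17.5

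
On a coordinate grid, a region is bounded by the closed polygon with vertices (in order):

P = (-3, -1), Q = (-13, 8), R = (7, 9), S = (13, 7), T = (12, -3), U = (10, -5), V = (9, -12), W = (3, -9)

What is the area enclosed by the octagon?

Cross-terms: -37, -173, -68, -123, -30, -75, -45, -30  ⇒  Σ = -581
Area = |Σ|/2 = 290.5.

290.5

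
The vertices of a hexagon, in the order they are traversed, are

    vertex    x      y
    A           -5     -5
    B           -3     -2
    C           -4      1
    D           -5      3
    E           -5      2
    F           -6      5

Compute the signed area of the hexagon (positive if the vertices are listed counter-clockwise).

12

Apply Gauss's area formula: 2A = Σ (x_i·y_{i+1} − x_{i+1}·y_i), indices taken mod 6.
Σ = (-5) + (-11) + (-7) + (5) + (-13) + (55) = 24
Signed area = Σ/2 = 12 (positive ⇒ counter-clockwise traversal).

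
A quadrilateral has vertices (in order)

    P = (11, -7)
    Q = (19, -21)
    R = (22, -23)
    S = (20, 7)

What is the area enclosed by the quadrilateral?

Apply the surveyor's formula: 2A = Σ (x_i·y_{i+1} − x_{i+1}·y_i), indices taken mod 4.
Σ = (-98) + (25) + (614) + (-217) = 324
Area = |Σ|/2 = 162.

162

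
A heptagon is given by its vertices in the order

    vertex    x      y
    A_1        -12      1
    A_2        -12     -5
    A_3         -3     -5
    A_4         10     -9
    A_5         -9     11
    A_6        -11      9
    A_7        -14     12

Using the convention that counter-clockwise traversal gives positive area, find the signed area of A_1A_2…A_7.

Cross-terms: 72, 45, 77, 29, 40, -6, 130  ⇒  Σ = 387
Signed area = Σ/2 = 193.5 (positive ⇒ counter-clockwise traversal).

193.5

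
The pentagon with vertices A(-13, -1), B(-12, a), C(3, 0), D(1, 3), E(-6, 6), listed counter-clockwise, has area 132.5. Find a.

The doubled signed area Σ (x_i y_{i+1} − x_{i+1} y_i) is linear in a.
With a=0 it equals 105; the coefficient of a is -16 (from the two edges through B).
So -16·a + 105 = 2·132.5 = 265 ⇒ a = -10.

-10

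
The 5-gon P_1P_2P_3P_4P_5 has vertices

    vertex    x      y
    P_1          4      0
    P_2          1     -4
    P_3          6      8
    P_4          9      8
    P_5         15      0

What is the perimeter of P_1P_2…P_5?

|P_1P_2| = √((-3)² + (-4)²) = √25 = 5
|P_2P_3| = √((5)² + (12)²) = √169 = 13
|P_3P_4| = √((3)² + (0)²) = √9 = 3
|P_4P_5| = √((6)² + (-8)²) = √100 = 10
|P_5P_1| = √((-11)² + (0)²) = √121 = 11
Perimeter = 5 + 13 + 3 + 10 + 11 = 42.

42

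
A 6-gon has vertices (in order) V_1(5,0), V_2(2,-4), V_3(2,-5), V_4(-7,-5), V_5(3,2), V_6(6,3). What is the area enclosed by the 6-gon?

42

Apply the shoelace formula: 2A = Σ (x_i·y_{i+1} − x_{i+1}·y_i), indices taken mod 6.
Cross-terms: -20, -2, -45, 1, -3, -15  ⇒  Σ = -84
Area = |Σ|/2 = 42.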